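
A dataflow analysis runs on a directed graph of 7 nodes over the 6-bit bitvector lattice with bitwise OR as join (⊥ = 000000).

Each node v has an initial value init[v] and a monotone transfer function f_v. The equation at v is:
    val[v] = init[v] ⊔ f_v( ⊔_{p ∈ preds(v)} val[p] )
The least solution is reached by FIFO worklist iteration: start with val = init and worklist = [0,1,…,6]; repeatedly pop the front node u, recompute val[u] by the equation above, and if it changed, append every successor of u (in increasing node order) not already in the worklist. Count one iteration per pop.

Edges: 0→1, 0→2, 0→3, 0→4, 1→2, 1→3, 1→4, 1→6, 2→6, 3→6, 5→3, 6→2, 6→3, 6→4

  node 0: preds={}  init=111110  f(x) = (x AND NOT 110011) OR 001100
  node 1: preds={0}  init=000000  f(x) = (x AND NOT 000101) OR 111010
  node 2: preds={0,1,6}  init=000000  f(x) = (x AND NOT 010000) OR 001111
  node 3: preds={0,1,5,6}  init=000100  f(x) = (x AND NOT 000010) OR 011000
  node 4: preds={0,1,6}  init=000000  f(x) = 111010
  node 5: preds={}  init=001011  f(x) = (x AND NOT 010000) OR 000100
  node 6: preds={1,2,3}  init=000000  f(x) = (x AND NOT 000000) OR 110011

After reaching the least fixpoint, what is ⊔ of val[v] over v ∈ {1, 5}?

Worklist (10 pops):
  #1 pop 0: in=000000 → 111110 (no change)
  #2 pop 1: in=111110 → 111010 (was 000000); enqueue []
  #3 pop 2: in=111110 → 101111 (was 000000); enqueue []
  #4 pop 3: in=111111 → 111101 (was 000100); enqueue []
  #5 pop 4: in=111110 → 111010 (was 000000); enqueue []
  #6 pop 5: in=000000 → 001111 (was 001011); enqueue [3]
  #7 pop 6: in=111111 → 111111 (was 000000); enqueue [2,4]
  #8 pop 3: in=111111 → 111101 (no change)
  #9 pop 2: in=111111 → 101111 (no change)
  #10 pop 4: in=111111 → 111010 (no change)

Fixpoint:
  val[0] = 111110
  val[1] = 111010
  val[2] = 101111
  val[3] = 111101
  val[4] = 111010
  val[5] = 001111
  val[6] = 111111

111111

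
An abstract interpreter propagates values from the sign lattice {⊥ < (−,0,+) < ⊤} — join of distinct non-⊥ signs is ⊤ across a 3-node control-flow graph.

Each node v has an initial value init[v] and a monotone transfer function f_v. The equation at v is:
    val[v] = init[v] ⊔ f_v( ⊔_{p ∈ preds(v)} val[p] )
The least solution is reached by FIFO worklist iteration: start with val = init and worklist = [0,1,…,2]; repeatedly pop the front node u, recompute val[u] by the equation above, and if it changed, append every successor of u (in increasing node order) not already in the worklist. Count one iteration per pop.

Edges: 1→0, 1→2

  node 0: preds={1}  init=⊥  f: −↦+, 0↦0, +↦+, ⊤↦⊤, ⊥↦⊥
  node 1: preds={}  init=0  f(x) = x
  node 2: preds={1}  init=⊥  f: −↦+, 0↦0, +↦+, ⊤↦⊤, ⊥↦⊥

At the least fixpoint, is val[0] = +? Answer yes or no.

no

Worklist (3 pops):
  #1 pop 0: in=0 → 0 (was ⊥); enqueue []
  #2 pop 1: in=⊥ → 0 (no change)
  #3 pop 2: in=0 → 0 (was ⊥); enqueue []

Fixpoint:
  val[0] = 0
  val[1] = 0
  val[2] = 0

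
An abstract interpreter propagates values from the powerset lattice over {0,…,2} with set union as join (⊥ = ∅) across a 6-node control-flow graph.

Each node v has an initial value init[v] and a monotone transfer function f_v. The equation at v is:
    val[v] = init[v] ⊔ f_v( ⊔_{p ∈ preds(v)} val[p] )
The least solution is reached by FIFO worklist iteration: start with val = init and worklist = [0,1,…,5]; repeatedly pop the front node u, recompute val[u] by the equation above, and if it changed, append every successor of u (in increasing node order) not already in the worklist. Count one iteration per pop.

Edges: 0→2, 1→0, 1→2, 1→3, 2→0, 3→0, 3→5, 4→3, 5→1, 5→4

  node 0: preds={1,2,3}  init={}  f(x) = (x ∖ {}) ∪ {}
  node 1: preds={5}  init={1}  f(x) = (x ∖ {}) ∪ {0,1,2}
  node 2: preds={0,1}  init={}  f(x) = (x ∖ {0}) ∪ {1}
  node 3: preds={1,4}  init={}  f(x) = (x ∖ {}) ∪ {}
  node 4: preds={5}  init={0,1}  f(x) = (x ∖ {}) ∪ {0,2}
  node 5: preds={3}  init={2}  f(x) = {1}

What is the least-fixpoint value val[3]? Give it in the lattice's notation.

Iteration log — 11 steps:
  step 1. node 0  ⊔preds={1}  new={1}  old={}  +wl: 
  step 2. node 1  ⊔preds={2}  new={0,1,2}  old={1}  +wl: 0
  step 3. node 2  ⊔preds={0,1,2}  new={1,2}  old={}  +wl: 
  step 4. node 3  ⊔preds={0,1,2}  new={0,1,2}  old={}  +wl: 
  step 5. node 4  ⊔preds={2}  new={0,1,2}  old={0,1}  +wl: 3
  step 6. node 5  ⊔preds={0,1,2}  new={1,2}  old={2}  +wl: 1,4
  step 7. node 0  ⊔preds={0,1,2}  new={0,1,2}  old={1}  +wl: 2
  step 8. node 3  ⊔preds={0,1,2}  new={0,1,2}  stable
  step 9. node 1  ⊔preds={1,2}  new={0,1,2}  stable
  step 10. node 4  ⊔preds={1,2}  new={0,1,2}  stable
  step 11. node 2  ⊔preds={0,1,2}  new={1,2}  stable

Least fixpoint reached:
  node 0: {0,1,2}
  node 1: {0,1,2}
  node 2: {1,2}
  node 3: {0,1,2}
  node 4: {0,1,2}
  node 5: {1,2}

{0,1,2}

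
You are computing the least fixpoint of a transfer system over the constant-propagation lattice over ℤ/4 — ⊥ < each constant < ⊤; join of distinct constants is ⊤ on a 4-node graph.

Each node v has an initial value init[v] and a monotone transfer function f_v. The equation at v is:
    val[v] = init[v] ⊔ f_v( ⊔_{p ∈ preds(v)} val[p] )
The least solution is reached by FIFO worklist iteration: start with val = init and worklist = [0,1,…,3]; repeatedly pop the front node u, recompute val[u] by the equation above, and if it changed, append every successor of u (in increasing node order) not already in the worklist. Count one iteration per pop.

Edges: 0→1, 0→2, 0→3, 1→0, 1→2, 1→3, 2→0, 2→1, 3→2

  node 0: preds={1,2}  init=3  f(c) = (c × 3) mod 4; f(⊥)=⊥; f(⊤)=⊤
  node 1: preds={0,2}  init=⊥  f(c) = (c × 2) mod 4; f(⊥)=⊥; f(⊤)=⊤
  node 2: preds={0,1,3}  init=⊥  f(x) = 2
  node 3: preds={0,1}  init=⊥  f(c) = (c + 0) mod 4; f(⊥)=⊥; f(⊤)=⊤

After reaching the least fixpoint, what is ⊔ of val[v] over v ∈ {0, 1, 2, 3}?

Worklist (9 pops):
  #1 pop 0: in=⊥ → 3 (no change)
  #2 pop 1: in=3 → 2 (was ⊥); enqueue [0]
  #3 pop 2: in=⊤ → 2 (was ⊥); enqueue [1]
  #4 pop 3: in=⊤ → ⊤ (was ⊥); enqueue [2]
  #5 pop 0: in=2 → ⊤ (was 3); enqueue [3]
  #6 pop 1: in=⊤ → ⊤ (was 2); enqueue [0]
  #7 pop 2: in=⊤ → 2 (no change)
  #8 pop 3: in=⊤ → ⊤ (no change)
  #9 pop 0: in=⊤ → ⊤ (no change)

Fixpoint:
  val[0] = ⊤
  val[1] = ⊤
  val[2] = 2
  val[3] = ⊤

⊤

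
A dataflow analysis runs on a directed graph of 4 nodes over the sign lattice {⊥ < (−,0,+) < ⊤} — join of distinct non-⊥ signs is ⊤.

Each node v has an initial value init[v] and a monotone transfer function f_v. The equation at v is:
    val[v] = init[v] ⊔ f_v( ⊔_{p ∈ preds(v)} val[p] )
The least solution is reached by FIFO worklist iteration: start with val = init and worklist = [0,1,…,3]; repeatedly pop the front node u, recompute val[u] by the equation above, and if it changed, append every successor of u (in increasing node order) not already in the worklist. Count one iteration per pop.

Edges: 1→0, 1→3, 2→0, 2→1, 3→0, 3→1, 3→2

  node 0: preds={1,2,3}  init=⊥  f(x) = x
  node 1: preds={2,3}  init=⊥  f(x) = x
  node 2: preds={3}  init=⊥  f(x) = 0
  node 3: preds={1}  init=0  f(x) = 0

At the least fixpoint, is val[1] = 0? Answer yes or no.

yes

Trace (6 dequeues):
  [1] u=0 | in 0 | out 0 | prev ⊥ | push {}
  [2] u=1 | in 0 | out 0 | prev ⊥ | push {0}
  [3] u=2 | in 0 | out 0 | prev ⊥ | push {1}
  [4] u=3 | in 0 | out 0 | ==
  [5] u=0 | in 0 | out 0 | ==
  [6] u=1 | in 0 | out 0 | ==

Converged values:
  [0] 0
  [1] 0
  [2] 0
  [3] 0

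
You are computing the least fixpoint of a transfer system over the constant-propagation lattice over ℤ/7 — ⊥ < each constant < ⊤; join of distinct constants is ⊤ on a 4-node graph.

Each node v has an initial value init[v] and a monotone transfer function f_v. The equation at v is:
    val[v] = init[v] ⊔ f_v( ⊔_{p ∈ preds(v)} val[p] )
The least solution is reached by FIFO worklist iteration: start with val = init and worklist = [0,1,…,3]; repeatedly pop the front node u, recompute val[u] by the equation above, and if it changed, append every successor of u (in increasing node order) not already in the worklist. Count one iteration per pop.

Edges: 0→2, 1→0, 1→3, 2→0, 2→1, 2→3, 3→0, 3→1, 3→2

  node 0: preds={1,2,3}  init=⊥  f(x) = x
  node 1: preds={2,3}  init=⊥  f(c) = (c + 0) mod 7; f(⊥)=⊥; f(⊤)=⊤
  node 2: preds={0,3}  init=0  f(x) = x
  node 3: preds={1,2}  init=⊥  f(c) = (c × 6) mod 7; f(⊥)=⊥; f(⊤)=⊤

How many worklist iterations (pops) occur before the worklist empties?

Iteration log — 7 steps:
  step 1. node 0  ⊔preds=0  new=0  old=⊥  +wl: 
  step 2. node 1  ⊔preds=0  new=0  old=⊥  +wl: 0
  step 3. node 2  ⊔preds=0  new=0  stable
  step 4. node 3  ⊔preds=0  new=0  old=⊥  +wl: 1,2
  step 5. node 0  ⊔preds=0  new=0  stable
  step 6. node 1  ⊔preds=0  new=0  stable
  step 7. node 2  ⊔preds=0  new=0  stable

Least fixpoint reached:
  node 0: 0
  node 1: 0
  node 2: 0
  node 3: 0

7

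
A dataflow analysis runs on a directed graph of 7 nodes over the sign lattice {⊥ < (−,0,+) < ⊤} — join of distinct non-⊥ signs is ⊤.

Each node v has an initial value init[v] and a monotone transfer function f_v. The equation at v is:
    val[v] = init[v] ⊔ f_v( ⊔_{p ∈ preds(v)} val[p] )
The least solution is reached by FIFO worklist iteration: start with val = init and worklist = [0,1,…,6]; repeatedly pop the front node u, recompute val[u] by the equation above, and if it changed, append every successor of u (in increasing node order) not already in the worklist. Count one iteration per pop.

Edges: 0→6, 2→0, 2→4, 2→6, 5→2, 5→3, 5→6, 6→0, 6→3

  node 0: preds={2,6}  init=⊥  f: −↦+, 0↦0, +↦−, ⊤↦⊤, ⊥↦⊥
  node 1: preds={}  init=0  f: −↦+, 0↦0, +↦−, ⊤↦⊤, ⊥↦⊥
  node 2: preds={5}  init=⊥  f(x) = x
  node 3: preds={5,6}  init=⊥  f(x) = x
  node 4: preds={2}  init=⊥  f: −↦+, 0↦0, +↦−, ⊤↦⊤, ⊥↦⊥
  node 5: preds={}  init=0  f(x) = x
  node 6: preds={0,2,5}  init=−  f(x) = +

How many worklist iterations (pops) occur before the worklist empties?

Iteration log — 10 steps:
  step 1. node 0  ⊔preds=−  new=+  old=⊥  +wl: 
  step 2. node 1  ⊔preds=⊥  new=0  stable
  step 3. node 2  ⊔preds=0  new=0  old=⊥  +wl: 0
  step 4. node 3  ⊔preds=⊤  new=⊤  old=⊥  +wl: 
  step 5. node 4  ⊔preds=0  new=0  old=⊥  +wl: 
  step 6. node 5  ⊔preds=⊥  new=0  stable
  step 7. node 6  ⊔preds=⊤  new=⊤  old=−  +wl: 3
  step 8. node 0  ⊔preds=⊤  new=⊤  old=+  +wl: 6
  step 9. node 3  ⊔preds=⊤  new=⊤  stable
  step 10. node 6  ⊔preds=⊤  new=⊤  stable

Least fixpoint reached:
  node 0: ⊤
  node 1: 0
  node 2: 0
  node 3: ⊤
  node 4: 0
  node 5: 0
  node 6: ⊤

10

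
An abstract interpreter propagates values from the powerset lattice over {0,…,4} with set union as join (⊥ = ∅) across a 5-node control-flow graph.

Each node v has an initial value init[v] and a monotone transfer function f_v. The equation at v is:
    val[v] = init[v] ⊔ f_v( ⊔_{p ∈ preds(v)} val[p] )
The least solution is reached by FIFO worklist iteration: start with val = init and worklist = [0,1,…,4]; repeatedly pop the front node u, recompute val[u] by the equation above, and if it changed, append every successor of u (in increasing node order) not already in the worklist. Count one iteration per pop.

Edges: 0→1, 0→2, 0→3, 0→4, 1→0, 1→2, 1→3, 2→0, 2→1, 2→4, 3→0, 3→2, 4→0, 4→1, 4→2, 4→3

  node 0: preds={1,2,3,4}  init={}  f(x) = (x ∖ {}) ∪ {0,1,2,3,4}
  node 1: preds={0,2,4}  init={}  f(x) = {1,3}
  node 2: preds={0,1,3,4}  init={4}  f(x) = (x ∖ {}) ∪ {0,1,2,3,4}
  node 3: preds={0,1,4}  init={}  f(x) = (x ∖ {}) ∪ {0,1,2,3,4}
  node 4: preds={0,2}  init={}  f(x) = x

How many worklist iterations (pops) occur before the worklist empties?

Worklist (9 pops):
  #1 pop 0: in={4} → {0,1,2,3,4} (was {}); enqueue []
  #2 pop 1: in={0,1,2,3,4} → {1,3} (was {}); enqueue [0]
  #3 pop 2: in={0,1,2,3,4} → {0,1,2,3,4} (was {4}); enqueue [1]
  #4 pop 3: in={0,1,2,3,4} → {0,1,2,3,4} (was {}); enqueue [2]
  #5 pop 4: in={0,1,2,3,4} → {0,1,2,3,4} (was {}); enqueue [3]
  #6 pop 0: in={0,1,2,3,4} → {0,1,2,3,4} (no change)
  #7 pop 1: in={0,1,2,3,4} → {1,3} (no change)
  #8 pop 2: in={0,1,2,3,4} → {0,1,2,3,4} (no change)
  #9 pop 3: in={0,1,2,3,4} → {0,1,2,3,4} (no change)

Fixpoint:
  val[0] = {0,1,2,3,4}
  val[1] = {1,3}
  val[2] = {0,1,2,3,4}
  val[3] = {0,1,2,3,4}
  val[4] = {0,1,2,3,4}

9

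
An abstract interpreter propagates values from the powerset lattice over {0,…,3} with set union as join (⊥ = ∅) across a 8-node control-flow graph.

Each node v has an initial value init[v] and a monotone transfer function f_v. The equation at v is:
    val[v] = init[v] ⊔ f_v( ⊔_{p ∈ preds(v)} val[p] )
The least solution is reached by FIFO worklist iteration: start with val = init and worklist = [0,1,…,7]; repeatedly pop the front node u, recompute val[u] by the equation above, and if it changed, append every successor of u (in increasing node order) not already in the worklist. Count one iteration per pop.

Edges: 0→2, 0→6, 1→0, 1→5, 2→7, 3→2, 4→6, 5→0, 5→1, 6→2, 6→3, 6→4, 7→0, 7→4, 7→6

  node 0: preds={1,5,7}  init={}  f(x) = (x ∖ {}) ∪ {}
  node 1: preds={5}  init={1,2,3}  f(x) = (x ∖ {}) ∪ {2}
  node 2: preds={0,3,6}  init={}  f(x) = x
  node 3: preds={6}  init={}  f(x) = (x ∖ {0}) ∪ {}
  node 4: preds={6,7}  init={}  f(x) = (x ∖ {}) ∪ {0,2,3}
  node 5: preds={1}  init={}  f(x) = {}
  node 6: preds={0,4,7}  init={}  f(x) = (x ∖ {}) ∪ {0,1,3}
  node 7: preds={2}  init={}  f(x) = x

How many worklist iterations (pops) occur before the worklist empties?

19

Iteration log — 19 steps:
  step 1. node 0  ⊔preds={1,2,3}  new={1,2,3}  old={}  +wl: 
  step 2. node 1  ⊔preds={}  new={1,2,3}  stable
  step 3. node 2  ⊔preds={1,2,3}  new={1,2,3}  old={}  +wl: 
  step 4. node 3  ⊔preds={}  new={}  stable
  step 5. node 4  ⊔preds={}  new={0,2,3}  old={}  +wl: 
  step 6. node 5  ⊔preds={1,2,3}  new={}  stable
  step 7. node 6  ⊔preds={0,1,2,3}  new={0,1,2,3}  old={}  +wl: 2,3,4
  step 8. node 7  ⊔preds={1,2,3}  new={1,2,3}  old={}  +wl: 0,6
  step 9. node 2  ⊔preds={0,1,2,3}  new={0,1,2,3}  old={1,2,3}  +wl: 7
  step 10. node 3  ⊔preds={0,1,2,3}  new={1,2,3}  old={}  +wl: 2
  step 11. node 4  ⊔preds={0,1,2,3}  new={0,1,2,3}  old={0,2,3}  +wl: 
  step 12. node 0  ⊔preds={1,2,3}  new={1,2,3}  stable
  step 13. node 6  ⊔preds={0,1,2,3}  new={0,1,2,3}  stable
  step 14. node 7  ⊔preds={0,1,2,3}  new={0,1,2,3}  old={1,2,3}  +wl: 0,4,6
  step 15. node 2  ⊔preds={0,1,2,3}  new={0,1,2,3}  stable
  step 16. node 0  ⊔preds={0,1,2,3}  new={0,1,2,3}  old={1,2,3}  +wl: 2
  step 17. node 4  ⊔preds={0,1,2,3}  new={0,1,2,3}  stable
  step 18. node 6  ⊔preds={0,1,2,3}  new={0,1,2,3}  stable
  step 19. node 2  ⊔preds={0,1,2,3}  new={0,1,2,3}  stable

Least fixpoint reached:
  node 0: {0,1,2,3}
  node 1: {1,2,3}
  node 2: {0,1,2,3}
  node 3: {1,2,3}
  node 4: {0,1,2,3}
  node 5: {}
  node 6: {0,1,2,3}
  node 7: {0,1,2,3}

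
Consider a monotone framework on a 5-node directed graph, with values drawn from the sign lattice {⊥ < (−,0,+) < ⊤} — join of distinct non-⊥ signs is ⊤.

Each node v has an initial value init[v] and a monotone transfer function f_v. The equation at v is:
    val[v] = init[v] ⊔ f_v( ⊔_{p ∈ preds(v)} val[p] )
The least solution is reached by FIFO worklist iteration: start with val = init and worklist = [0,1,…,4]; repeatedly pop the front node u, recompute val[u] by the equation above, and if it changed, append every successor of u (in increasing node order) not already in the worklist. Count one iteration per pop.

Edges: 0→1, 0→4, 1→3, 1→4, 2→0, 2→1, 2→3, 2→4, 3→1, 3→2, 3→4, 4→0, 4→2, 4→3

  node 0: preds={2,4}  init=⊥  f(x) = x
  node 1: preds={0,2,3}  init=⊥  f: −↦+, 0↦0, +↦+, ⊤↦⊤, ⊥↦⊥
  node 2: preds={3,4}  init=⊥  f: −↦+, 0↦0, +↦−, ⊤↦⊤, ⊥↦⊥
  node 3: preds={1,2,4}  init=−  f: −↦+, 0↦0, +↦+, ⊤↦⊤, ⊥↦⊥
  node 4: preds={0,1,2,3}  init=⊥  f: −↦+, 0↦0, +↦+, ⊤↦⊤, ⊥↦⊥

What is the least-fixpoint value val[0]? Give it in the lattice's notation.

Iteration log — 12 steps:
  step 1. node 0  ⊔preds=⊥  new=⊥  stable
  step 2. node 1  ⊔preds=−  new=+  old=⊥  +wl: 
  step 3. node 2  ⊔preds=−  new=+  old=⊥  +wl: 0,1
  step 4. node 3  ⊔preds=+  new=⊤  old=−  +wl: 2
  step 5. node 4  ⊔preds=⊤  new=⊤  old=⊥  +wl: 3
  step 6. node 0  ⊔preds=⊤  new=⊤  old=⊥  +wl: 4
  step 7. node 1  ⊔preds=⊤  new=⊤  old=+  +wl: 
  step 8. node 2  ⊔preds=⊤  new=⊤  old=+  +wl: 0,1
  step 9. node 3  ⊔preds=⊤  new=⊤  stable
  step 10. node 4  ⊔preds=⊤  new=⊤  stable
  step 11. node 0  ⊔preds=⊤  new=⊤  stable
  step 12. node 1  ⊔preds=⊤  new=⊤  stable

Least fixpoint reached:
  node 0: ⊤
  node 1: ⊤
  node 2: ⊤
  node 3: ⊤
  node 4: ⊤

⊤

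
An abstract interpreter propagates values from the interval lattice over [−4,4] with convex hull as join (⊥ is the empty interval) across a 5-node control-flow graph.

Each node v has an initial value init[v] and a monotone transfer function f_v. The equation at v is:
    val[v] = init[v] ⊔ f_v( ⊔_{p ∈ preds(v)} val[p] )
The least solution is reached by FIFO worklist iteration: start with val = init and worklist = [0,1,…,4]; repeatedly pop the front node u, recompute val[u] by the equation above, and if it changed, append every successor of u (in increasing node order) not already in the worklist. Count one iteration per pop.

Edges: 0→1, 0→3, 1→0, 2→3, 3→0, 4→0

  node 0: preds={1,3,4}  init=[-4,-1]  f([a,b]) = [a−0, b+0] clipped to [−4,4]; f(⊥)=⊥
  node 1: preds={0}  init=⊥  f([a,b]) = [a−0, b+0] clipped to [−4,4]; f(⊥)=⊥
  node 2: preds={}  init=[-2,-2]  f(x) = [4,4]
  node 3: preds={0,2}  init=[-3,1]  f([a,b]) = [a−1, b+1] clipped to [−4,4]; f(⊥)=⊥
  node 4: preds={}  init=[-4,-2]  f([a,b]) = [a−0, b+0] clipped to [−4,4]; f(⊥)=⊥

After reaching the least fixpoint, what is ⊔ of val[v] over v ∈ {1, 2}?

Worklist (9 pops):
  #1 pop 0: in=[-4,1] → [-4,1] (was [-4,-1]); enqueue []
  #2 pop 1: in=[-4,1] → [-4,1] (was ⊥); enqueue [0]
  #3 pop 2: in=⊥ → [-2,4] (was [-2,-2]); enqueue []
  #4 pop 3: in=[-4,4] → [-4,4] (was [-3,1]); enqueue []
  #5 pop 4: in=⊥ → [-4,-2] (no change)
  #6 pop 0: in=[-4,4] → [-4,4] (was [-4,1]); enqueue [1,3]
  #7 pop 1: in=[-4,4] → [-4,4] (was [-4,1]); enqueue [0]
  #8 pop 3: in=[-4,4] → [-4,4] (no change)
  #9 pop 0: in=[-4,4] → [-4,4] (no change)

Fixpoint:
  val[0] = [-4,4]
  val[1] = [-4,4]
  val[2] = [-2,4]
  val[3] = [-4,4]
  val[4] = [-4,-2]

[-4,4]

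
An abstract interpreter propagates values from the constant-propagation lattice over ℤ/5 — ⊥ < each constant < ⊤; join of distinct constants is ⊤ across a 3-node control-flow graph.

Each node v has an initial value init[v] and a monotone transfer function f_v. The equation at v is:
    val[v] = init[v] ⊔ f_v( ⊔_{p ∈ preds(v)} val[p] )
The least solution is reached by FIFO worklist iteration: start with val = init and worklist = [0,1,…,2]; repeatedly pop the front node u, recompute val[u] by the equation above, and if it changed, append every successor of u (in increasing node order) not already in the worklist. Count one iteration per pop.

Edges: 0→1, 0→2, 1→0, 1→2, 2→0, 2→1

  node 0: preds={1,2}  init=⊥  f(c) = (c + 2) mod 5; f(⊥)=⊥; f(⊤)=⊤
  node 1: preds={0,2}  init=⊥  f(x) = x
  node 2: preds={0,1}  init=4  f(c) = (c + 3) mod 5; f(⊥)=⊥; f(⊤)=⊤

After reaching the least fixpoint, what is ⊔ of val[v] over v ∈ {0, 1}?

Worklist (6 pops):
  #1 pop 0: in=4 → 1 (was ⊥); enqueue []
  #2 pop 1: in=⊤ → ⊤ (was ⊥); enqueue [0]
  #3 pop 2: in=⊤ → ⊤ (was 4); enqueue [1]
  #4 pop 0: in=⊤ → ⊤ (was 1); enqueue [2]
  #5 pop 1: in=⊤ → ⊤ (no change)
  #6 pop 2: in=⊤ → ⊤ (no change)

Fixpoint:
  val[0] = ⊤
  val[1] = ⊤
  val[2] = ⊤

⊤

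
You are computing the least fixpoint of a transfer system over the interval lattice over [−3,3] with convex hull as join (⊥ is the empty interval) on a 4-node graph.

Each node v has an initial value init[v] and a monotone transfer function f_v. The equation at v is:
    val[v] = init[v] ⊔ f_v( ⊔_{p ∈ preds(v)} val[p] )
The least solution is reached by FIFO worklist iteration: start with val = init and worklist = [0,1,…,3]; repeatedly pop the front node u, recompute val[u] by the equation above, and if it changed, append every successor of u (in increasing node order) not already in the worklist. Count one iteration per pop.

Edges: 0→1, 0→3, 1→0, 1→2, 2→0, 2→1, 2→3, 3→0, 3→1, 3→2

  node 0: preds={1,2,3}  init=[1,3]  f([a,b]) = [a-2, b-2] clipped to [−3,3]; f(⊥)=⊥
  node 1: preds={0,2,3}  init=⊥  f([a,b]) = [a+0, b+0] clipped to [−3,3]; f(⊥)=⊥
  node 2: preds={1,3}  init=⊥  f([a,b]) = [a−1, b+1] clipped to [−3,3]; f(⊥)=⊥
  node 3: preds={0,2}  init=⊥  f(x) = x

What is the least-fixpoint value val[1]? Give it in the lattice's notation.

[-3,3]

Iteration log — 13 steps:
  step 1. node 0  ⊔preds=⊥  new=[1,3]  stable
  step 2. node 1  ⊔preds=[1,3]  new=[1,3]  old=⊥  +wl: 0
  step 3. node 2  ⊔preds=[1,3]  new=[0,3]  old=⊥  +wl: 1
  step 4. node 3  ⊔preds=[0,3]  new=[0,3]  old=⊥  +wl: 2
  step 5. node 0  ⊔preds=[0,3]  new=[-2,3]  old=[1,3]  +wl: 3
  step 6. node 1  ⊔preds=[-2,3]  new=[-2,3]  old=[1,3]  +wl: 0
  step 7. node 2  ⊔preds=[-2,3]  new=[-3,3]  old=[0,3]  +wl: 1
  step 8. node 3  ⊔preds=[-3,3]  new=[-3,3]  old=[0,3]  +wl: 2
  step 9. node 0  ⊔preds=[-3,3]  new=[-3,3]  old=[-2,3]  +wl: 3
  step 10. node 1  ⊔preds=[-3,3]  new=[-3,3]  old=[-2,3]  +wl: 0
  step 11. node 2  ⊔preds=[-3,3]  new=[-3,3]  stable
  step 12. node 3  ⊔preds=[-3,3]  new=[-3,3]  stable
  step 13. node 0  ⊔preds=[-3,3]  new=[-3,3]  stable

Least fixpoint reached:
  node 0: [-3,3]
  node 1: [-3,3]
  node 2: [-3,3]
  node 3: [-3,3]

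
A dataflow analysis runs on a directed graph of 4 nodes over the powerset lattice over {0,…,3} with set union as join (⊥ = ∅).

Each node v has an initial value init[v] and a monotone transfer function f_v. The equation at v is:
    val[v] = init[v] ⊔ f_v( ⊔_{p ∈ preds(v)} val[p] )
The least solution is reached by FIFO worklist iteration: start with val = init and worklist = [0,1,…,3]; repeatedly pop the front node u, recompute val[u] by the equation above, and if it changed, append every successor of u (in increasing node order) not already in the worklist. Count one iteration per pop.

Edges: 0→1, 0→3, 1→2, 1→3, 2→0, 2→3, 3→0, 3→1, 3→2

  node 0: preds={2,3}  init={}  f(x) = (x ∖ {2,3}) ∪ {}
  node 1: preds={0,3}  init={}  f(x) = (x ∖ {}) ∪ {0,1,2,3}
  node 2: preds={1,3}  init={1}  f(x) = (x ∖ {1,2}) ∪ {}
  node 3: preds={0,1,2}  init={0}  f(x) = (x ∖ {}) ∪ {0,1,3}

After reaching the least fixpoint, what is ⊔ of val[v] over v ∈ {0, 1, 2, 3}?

Trace (7 dequeues):
  [1] u=0 | in {0,1} | out {0,1} | prev {} | push {}
  [2] u=1 | in {0,1} | out {0,1,2,3} | prev {} | push {}
  [3] u=2 | in {0,1,2,3} | out {0,1,3} | prev {1} | push {0}
  [4] u=3 | in {0,1,2,3} | out {0,1,2,3} | prev {0} | push {1,2}
  [5] u=0 | in {0,1,2,3} | out {0,1} | ==
  [6] u=1 | in {0,1,2,3} | out {0,1,2,3} | ==
  [7] u=2 | in {0,1,2,3} | out {0,1,3} | ==

Converged values:
  [0] {0,1}
  [1] {0,1,2,3}
  [2] {0,1,3}
  [3] {0,1,2,3}

{0,1,2,3}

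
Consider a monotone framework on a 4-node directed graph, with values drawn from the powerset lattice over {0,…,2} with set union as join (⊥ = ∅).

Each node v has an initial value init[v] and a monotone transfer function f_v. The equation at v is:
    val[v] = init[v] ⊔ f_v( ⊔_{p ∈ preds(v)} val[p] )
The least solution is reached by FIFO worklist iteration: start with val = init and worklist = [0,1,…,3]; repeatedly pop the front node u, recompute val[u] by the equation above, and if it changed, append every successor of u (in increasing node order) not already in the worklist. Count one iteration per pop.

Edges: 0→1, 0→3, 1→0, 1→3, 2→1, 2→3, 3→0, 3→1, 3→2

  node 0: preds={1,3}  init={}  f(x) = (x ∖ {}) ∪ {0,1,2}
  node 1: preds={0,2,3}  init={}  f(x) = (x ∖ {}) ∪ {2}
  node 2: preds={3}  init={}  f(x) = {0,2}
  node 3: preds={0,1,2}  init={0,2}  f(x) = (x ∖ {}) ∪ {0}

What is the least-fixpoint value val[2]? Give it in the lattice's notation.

{0,2}

Iteration log — 7 steps:
  step 1. node 0  ⊔preds={0,2}  new={0,1,2}  old={}  +wl: 
  step 2. node 1  ⊔preds={0,1,2}  new={0,1,2}  old={}  +wl: 0
  step 3. node 2  ⊔preds={0,2}  new={0,2}  old={}  +wl: 1
  step 4. node 3  ⊔preds={0,1,2}  new={0,1,2}  old={0,2}  +wl: 2
  step 5. node 0  ⊔preds={0,1,2}  new={0,1,2}  stable
  step 6. node 1  ⊔preds={0,1,2}  new={0,1,2}  stable
  step 7. node 2  ⊔preds={0,1,2}  new={0,2}  stable

Least fixpoint reached:
  node 0: {0,1,2}
  node 1: {0,1,2}
  node 2: {0,2}
  node 3: {0,1,2}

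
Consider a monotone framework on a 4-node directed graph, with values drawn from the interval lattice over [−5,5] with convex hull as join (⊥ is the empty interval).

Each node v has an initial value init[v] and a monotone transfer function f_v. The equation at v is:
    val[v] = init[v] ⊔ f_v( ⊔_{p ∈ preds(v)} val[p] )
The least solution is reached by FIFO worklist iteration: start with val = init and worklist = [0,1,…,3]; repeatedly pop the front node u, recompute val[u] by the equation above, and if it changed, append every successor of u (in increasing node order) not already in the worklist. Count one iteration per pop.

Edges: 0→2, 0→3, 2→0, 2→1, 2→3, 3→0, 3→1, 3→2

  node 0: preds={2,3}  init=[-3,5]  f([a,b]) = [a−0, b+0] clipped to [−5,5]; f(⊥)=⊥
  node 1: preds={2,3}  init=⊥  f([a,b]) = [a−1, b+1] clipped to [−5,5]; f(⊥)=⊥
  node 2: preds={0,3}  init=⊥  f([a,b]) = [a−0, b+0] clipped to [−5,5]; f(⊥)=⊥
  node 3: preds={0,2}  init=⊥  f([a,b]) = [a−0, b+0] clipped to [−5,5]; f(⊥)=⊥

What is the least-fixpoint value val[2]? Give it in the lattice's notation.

[-3,5]

Trace (7 dequeues):
  [1] u=0 | in ⊥ | out [-3,5] | ==
  [2] u=1 | in ⊥ | out ⊥ | ==
  [3] u=2 | in [-3,5] | out [-3,5] | prev ⊥ | push {0,1}
  [4] u=3 | in [-3,5] | out [-3,5] | prev ⊥ | push {2}
  [5] u=0 | in [-3,5] | out [-3,5] | ==
  [6] u=1 | in [-3,5] | out [-4,5] | prev ⊥ | push {}
  [7] u=2 | in [-3,5] | out [-3,5] | ==

Converged values:
  [0] [-3,5]
  [1] [-4,5]
  [2] [-3,5]
  [3] [-3,5]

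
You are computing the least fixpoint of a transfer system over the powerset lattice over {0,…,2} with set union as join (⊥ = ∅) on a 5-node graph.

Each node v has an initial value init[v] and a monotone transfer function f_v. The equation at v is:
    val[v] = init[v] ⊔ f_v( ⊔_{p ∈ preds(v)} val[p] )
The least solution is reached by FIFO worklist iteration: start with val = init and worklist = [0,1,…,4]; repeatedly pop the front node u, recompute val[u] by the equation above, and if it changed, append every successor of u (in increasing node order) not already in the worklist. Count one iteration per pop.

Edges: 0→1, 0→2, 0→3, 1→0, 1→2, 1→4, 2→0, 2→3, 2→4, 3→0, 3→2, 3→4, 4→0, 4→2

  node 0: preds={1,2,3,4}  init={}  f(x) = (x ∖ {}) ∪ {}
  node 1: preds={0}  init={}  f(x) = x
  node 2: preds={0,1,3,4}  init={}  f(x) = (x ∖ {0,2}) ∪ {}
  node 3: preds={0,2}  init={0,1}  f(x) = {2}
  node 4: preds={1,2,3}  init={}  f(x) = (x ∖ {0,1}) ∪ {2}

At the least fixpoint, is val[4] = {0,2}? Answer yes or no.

no

Iteration log — 12 steps:
  step 1. node 0  ⊔preds={0,1}  new={0,1}  old={}  +wl: 
  step 2. node 1  ⊔preds={0,1}  new={0,1}  old={}  +wl: 0
  step 3. node 2  ⊔preds={0,1}  new={1}  old={}  +wl: 
  step 4. node 3  ⊔preds={0,1}  new={0,1,2}  old={0,1}  +wl: 2
  step 5. node 4  ⊔preds={0,1,2}  new={2}  old={}  +wl: 
  step 6. node 0  ⊔preds={0,1,2}  new={0,1,2}  old={0,1}  +wl: 1,3
  step 7. node 2  ⊔preds={0,1,2}  new={1}  stable
  step 8. node 1  ⊔preds={0,1,2}  new={0,1,2}  old={0,1}  +wl: 0,2,4
  step 9. node 3  ⊔preds={0,1,2}  new={0,1,2}  stable
  step 10. node 0  ⊔preds={0,1,2}  new={0,1,2}  stable
  step 11. node 2  ⊔preds={0,1,2}  new={1}  stable
  step 12. node 4  ⊔preds={0,1,2}  new={2}  stable

Least fixpoint reached:
  node 0: {0,1,2}
  node 1: {0,1,2}
  node 2: {1}
  node 3: {0,1,2}
  node 4: {2}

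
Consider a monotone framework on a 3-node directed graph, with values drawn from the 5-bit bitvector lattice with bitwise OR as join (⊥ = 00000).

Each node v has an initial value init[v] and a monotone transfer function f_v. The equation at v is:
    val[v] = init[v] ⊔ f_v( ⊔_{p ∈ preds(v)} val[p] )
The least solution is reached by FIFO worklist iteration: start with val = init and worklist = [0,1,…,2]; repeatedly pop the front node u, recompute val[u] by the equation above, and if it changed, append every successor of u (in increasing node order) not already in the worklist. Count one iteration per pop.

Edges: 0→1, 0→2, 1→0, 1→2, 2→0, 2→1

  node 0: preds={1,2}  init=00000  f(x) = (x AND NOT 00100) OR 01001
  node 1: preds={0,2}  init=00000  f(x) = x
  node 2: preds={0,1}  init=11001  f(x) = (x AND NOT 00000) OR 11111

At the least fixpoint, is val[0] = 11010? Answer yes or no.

no

Worklist (7 pops):
  #1 pop 0: in=11001 → 11001 (was 00000); enqueue []
  #2 pop 1: in=11001 → 11001 (was 00000); enqueue [0]
  #3 pop 2: in=11001 → 11111 (was 11001); enqueue [1]
  #4 pop 0: in=11111 → 11011 (was 11001); enqueue [2]
  #5 pop 1: in=11111 → 11111 (was 11001); enqueue [0]
  #6 pop 2: in=11111 → 11111 (no change)
  #7 pop 0: in=11111 → 11011 (no change)

Fixpoint:
  val[0] = 11011
  val[1] = 11111
  val[2] = 11111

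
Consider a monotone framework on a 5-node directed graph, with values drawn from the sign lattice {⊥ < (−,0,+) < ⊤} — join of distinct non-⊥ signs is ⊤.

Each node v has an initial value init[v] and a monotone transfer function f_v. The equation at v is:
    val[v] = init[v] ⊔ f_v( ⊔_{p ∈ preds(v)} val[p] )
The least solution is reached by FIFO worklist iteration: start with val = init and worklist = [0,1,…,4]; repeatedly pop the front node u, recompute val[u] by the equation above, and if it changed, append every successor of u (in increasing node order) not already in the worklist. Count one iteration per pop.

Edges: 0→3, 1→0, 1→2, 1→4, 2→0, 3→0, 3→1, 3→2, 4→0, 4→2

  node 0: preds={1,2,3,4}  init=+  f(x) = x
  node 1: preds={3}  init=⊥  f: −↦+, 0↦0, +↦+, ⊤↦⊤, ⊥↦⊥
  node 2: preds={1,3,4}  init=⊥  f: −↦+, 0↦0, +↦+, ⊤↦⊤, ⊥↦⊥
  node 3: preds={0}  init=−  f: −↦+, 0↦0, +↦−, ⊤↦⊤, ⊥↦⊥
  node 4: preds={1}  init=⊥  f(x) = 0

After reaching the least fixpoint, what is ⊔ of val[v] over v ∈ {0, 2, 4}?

⊤

Iteration log — 10 steps:
  step 1. node 0  ⊔preds=−  new=⊤  old=+  +wl: 
  step 2. node 1  ⊔preds=−  new=+  old=⊥  +wl: 0
  step 3. node 2  ⊔preds=⊤  new=⊤  old=⊥  +wl: 
  step 4. node 3  ⊔preds=⊤  new=⊤  old=−  +wl: 1,2
  step 5. node 4  ⊔preds=+  new=0  old=⊥  +wl: 
  step 6. node 0  ⊔preds=⊤  new=⊤  stable
  step 7. node 1  ⊔preds=⊤  new=⊤  old=+  +wl: 0,4
  step 8. node 2  ⊔preds=⊤  new=⊤  stable
  step 9. node 0  ⊔preds=⊤  new=⊤  stable
  step 10. node 4  ⊔preds=⊤  new=0  stable

Least fixpoint reached:
  node 0: ⊤
  node 1: ⊤
  node 2: ⊤
  node 3: ⊤
  node 4: 0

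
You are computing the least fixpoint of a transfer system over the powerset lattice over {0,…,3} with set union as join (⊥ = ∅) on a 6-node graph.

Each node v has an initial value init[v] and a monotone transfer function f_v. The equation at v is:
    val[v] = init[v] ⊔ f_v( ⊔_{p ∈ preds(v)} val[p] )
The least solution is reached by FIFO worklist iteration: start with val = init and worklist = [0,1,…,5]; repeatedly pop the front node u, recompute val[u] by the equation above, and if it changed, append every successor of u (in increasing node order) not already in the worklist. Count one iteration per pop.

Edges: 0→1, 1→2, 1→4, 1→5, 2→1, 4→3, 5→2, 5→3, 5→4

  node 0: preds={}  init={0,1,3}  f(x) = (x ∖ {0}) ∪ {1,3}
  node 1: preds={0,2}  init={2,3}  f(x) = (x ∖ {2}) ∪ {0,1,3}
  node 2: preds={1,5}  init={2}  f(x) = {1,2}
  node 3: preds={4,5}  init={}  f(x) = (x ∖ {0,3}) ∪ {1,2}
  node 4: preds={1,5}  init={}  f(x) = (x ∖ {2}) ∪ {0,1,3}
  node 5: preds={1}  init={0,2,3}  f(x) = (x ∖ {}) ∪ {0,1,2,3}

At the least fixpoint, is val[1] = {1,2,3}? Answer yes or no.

Trace (10 dequeues):
  [1] u=0 | in {} | out {0,1,3} | ==
  [2] u=1 | in {0,1,2,3} | out {0,1,2,3} | prev {2,3} | push {}
  [3] u=2 | in {0,1,2,3} | out {1,2} | prev {2} | push {1}
  [4] u=3 | in {0,2,3} | out {1,2} | prev {} | push {}
  [5] u=4 | in {0,1,2,3} | out {0,1,3} | prev {} | push {3}
  [6] u=5 | in {0,1,2,3} | out {0,1,2,3} | prev {0,2,3} | push {2,4}
  [7] u=1 | in {0,1,2,3} | out {0,1,2,3} | ==
  [8] u=3 | in {0,1,2,3} | out {1,2} | ==
  [9] u=2 | in {0,1,2,3} | out {1,2} | ==
  [10] u=4 | in {0,1,2,3} | out {0,1,3} | ==

Converged values:
  [0] {0,1,3}
  [1] {0,1,2,3}
  [2] {1,2}
  [3] {1,2}
  [4] {0,1,3}
  [5] {0,1,2,3}

no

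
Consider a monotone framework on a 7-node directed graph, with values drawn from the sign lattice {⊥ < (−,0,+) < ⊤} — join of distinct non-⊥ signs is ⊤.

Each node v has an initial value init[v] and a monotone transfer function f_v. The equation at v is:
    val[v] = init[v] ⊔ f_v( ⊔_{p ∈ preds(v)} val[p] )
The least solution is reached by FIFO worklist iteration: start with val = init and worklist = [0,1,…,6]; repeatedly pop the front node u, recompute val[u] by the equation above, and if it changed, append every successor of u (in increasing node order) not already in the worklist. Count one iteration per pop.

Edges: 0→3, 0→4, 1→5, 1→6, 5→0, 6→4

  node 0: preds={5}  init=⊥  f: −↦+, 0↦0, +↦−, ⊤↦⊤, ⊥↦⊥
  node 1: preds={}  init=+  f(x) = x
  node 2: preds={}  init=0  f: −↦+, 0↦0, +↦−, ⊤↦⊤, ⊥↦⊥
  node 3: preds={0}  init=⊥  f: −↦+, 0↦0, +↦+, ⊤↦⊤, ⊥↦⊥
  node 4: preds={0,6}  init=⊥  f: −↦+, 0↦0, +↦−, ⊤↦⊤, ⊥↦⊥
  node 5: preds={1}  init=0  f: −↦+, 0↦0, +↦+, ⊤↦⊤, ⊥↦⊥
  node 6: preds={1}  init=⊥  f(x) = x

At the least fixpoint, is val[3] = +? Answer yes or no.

Iteration log — 10 steps:
  step 1. node 0  ⊔preds=0  new=0  old=⊥  +wl: 
  step 2. node 1  ⊔preds=⊥  new=+  stable
  step 3. node 2  ⊔preds=⊥  new=0  stable
  step 4. node 3  ⊔preds=0  new=0  old=⊥  +wl: 
  step 5. node 4  ⊔preds=0  new=0  old=⊥  +wl: 
  step 6. node 5  ⊔preds=+  new=⊤  old=0  +wl: 0
  step 7. node 6  ⊔preds=+  new=+  old=⊥  +wl: 4
  step 8. node 0  ⊔preds=⊤  new=⊤  old=0  +wl: 3
  step 9. node 4  ⊔preds=⊤  new=⊤  old=0  +wl: 
  step 10. node 3  ⊔preds=⊤  new=⊤  old=0  +wl: 

Least fixpoint reached:
  node 0: ⊤
  node 1: +
  node 2: 0
  node 3: ⊤
  node 4: ⊤
  node 5: ⊤
  node 6: +

no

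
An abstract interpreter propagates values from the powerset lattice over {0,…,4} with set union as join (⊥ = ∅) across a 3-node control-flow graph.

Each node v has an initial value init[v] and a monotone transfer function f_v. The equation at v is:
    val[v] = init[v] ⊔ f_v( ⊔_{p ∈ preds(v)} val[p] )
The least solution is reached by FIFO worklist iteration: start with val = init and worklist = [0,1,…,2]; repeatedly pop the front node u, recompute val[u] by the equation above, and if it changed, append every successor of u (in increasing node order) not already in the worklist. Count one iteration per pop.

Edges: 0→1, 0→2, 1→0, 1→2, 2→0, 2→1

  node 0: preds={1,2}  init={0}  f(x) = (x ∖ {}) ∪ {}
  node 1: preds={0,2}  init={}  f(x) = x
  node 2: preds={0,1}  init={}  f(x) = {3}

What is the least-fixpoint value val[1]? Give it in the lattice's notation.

{0,3}

Trace (7 dequeues):
  [1] u=0 | in {} | out {0} | ==
  [2] u=1 | in {0} | out {0} | prev {} | push {0}
  [3] u=2 | in {0} | out {3} | prev {} | push {1}
  [4] u=0 | in {0,3} | out {0,3} | prev {0} | push {2}
  [5] u=1 | in {0,3} | out {0,3} | prev {0} | push {0}
  [6] u=2 | in {0,3} | out {3} | ==
  [7] u=0 | in {0,3} | out {0,3} | ==

Converged values:
  [0] {0,3}
  [1] {0,3}
  [2] {3}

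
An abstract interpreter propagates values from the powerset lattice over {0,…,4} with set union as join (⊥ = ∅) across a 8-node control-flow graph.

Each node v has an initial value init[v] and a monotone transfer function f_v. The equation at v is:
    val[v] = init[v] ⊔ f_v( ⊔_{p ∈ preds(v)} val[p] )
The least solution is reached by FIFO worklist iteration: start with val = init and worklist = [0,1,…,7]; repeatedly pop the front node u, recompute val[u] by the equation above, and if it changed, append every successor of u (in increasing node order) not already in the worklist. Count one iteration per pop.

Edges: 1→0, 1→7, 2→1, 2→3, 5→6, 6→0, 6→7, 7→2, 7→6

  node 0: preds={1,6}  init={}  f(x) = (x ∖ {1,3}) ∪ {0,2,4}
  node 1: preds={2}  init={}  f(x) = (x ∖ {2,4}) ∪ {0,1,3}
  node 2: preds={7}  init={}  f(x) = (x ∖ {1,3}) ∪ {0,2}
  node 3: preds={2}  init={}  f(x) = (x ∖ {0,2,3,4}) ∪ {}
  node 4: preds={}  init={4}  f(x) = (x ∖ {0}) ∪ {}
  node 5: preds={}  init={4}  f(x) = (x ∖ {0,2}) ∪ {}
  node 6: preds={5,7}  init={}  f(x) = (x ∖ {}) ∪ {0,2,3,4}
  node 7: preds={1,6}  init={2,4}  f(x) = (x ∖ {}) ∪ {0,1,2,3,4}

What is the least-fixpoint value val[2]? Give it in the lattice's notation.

{0,2,4}

Trace (14 dequeues):
  [1] u=0 | in {} | out {0,2,4} | prev {} | push {}
  [2] u=1 | in {} | out {0,1,3} | prev {} | push {0}
  [3] u=2 | in {2,4} | out {0,2,4} | prev {} | push {1}
  [4] u=3 | in {0,2,4} | out {} | ==
  [5] u=4 | in {} | out {4} | ==
  [6] u=5 | in {} | out {4} | ==
  [7] u=6 | in {2,4} | out {0,2,3,4} | prev {} | push {}
  [8] u=7 | in {0,1,2,3,4} | out {0,1,2,3,4} | prev {2,4} | push {2,6}
  [9] u=0 | in {0,1,2,3,4} | out {0,2,4} | ==
  [10] u=1 | in {0,2,4} | out {0,1,3} | ==
  [11] u=2 | in {0,1,2,3,4} | out {0,2,4} | ==
  [12] u=6 | in {0,1,2,3,4} | out {0,1,2,3,4} | prev {0,2,3,4} | push {0,7}
  [13] u=0 | in {0,1,2,3,4} | out {0,2,4} | ==
  [14] u=7 | in {0,1,2,3,4} | out {0,1,2,3,4} | ==

Converged values:
  [0] {0,2,4}
  [1] {0,1,3}
  [2] {0,2,4}
  [3] {}
  [4] {4}
  [5] {4}
  [6] {0,1,2,3,4}
  [7] {0,1,2,3,4}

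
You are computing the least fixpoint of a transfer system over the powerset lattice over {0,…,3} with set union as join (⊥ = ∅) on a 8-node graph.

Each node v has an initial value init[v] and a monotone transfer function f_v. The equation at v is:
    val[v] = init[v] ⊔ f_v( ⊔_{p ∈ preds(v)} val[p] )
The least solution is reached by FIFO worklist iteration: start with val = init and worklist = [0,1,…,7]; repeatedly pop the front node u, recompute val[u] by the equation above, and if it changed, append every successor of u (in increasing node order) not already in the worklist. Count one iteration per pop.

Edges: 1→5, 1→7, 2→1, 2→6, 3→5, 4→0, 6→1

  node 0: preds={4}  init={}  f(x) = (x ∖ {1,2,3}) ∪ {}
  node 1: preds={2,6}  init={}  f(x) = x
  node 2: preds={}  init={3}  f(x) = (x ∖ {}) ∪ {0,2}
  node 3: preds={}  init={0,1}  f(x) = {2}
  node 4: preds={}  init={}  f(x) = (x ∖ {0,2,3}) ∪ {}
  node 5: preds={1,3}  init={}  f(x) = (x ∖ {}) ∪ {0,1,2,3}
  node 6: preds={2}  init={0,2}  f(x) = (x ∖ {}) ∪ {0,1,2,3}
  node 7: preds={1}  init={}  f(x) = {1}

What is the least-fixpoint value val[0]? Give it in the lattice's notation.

{}

Worklist (11 pops):
  #1 pop 0: in={} → {} (no change)
  #2 pop 1: in={0,2,3} → {0,2,3} (was {}); enqueue []
  #3 pop 2: in={} → {0,2,3} (was {3}); enqueue [1]
  #4 pop 3: in={} → {0,1,2} (was {0,1}); enqueue []
  #5 pop 4: in={} → {} (no change)
  #6 pop 5: in={0,1,2,3} → {0,1,2,3} (was {}); enqueue []
  #7 pop 6: in={0,2,3} → {0,1,2,3} (was {0,2}); enqueue []
  #8 pop 7: in={0,2,3} → {1} (was {}); enqueue []
  #9 pop 1: in={0,1,2,3} → {0,1,2,3} (was {0,2,3}); enqueue [5,7]
  #10 pop 5: in={0,1,2,3} → {0,1,2,3} (no change)
  #11 pop 7: in={0,1,2,3} → {1} (no change)

Fixpoint:
  val[0] = {}
  val[1] = {0,1,2,3}
  val[2] = {0,2,3}
  val[3] = {0,1,2}
  val[4] = {}
  val[5] = {0,1,2,3}
  val[6] = {0,1,2,3}
  val[7] = {1}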